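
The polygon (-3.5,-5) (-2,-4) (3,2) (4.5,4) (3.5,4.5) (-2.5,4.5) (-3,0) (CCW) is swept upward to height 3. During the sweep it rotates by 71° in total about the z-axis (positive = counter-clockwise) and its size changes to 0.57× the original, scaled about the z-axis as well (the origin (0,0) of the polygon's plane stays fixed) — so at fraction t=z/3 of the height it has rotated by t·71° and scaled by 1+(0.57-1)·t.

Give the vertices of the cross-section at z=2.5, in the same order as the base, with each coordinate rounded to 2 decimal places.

t = z/height = 2.5/3 = 0.833333
s = 1 + (scale-1)·z/height = 1 + (0.57-1)·2.5/3 = 0.641667
θ = twist·z/height = 71°·2.5/3 = 59.1667° = 1.032653 rad
cos θ = 0.512543, sin θ = 0.858662 (intermediates below are computed at full precision and shown rounded to 5 d.p.)
v1: (-3.5,-5) → rotate → (2.49941,-5.56803) → ×s → (1.60379,-3.57282) → (1.60,-3.57)
v2: (-2,-4) → rotate → (2.40956,-3.76749) → ×s → (1.54614,-2.41748) → (1.55,-2.42)
v3: (3,2) → rotate → (-0.17970,3.60107) → ×s → (-0.11531,2.31069) → (-0.12,2.31)
v4: (4.5,4) → rotate → (-1.12821,5.91415) → ×s → (-0.72393,3.79491) → (-0.72,3.79)
v5: (3.5,4.5) → rotate → (-2.07008,5.31176) → ×s → (-1.32830,3.40838) → (-1.33,3.41)
v6: (-2.5,4.5) → rotate → (-5.14533,0.15979) → ×s → (-3.30159,0.10253) → (-3.30,0.10)
v7: (-3,0) → rotate → (-1.53763,-2.57599) → ×s → (-0.98664,-1.65292) → (-0.99,-1.65)

Cross-section at z=2.5: (1.60,-3.57) (1.55,-2.42) (-0.12,2.31) (-0.72,3.79) (-1.33,3.41) (-3.30,0.10) (-0.99,-1.65)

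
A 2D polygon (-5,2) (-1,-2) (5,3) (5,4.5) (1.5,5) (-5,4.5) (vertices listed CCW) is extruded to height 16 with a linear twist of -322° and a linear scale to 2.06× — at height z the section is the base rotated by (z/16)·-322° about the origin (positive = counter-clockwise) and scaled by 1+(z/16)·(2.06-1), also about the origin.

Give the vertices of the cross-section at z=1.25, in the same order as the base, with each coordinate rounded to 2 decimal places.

t = z/height = 1.25/16 = 0.078125
s = 1 + (scale-1)·z/height = 1 + (2.06-1)·1.25/16 = 1.082813
θ = twist·z/height = -322°·1.25/16 = -25.1563° = -0.439059 rad
cos θ = 0.905152, sin θ = -0.425088 (intermediates below are computed at full precision and shown rounded to 5 d.p.)
v1: (-5,2) → rotate → (-3.67558,3.93575) → ×s → (-3.97997,4.26167) → (-3.98,4.26)
v2: (-1,-2) → rotate → (-1.75533,-1.38522) → ×s → (-1.90069,-1.49993) → (-1.90,-1.50)
v3: (5,3) → rotate → (5.80102,0.59001) → ×s → (6.28142,0.63887) → (6.28,0.64)
v4: (5,4.5) → rotate → (6.43866,1.94774) → ×s → (6.97186,2.10904) → (6.97,2.11)
v5: (1.5,5) → rotate → (3.48317,3.88813) → ×s → (3.77162,4.21011) → (3.77,4.21)
v6: (-5,4.5) → rotate → (-2.61286,6.19862) → ×s → (-2.82924,6.71195) → (-2.83,6.71)

Cross-section at z=1.25: (-3.98,4.26) (-1.90,-1.50) (6.28,0.64) (6.97,2.11) (3.77,4.21) (-2.83,6.71)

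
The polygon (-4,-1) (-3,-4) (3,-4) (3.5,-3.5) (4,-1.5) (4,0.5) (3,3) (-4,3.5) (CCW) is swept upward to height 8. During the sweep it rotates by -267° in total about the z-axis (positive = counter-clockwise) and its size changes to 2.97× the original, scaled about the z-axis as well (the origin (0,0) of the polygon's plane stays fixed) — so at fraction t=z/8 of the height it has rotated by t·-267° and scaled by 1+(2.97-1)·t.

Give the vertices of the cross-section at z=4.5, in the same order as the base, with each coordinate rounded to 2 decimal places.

t = z/height = 4.5/8 = 0.5625
s = 1 + (scale-1)·z/height = 1 + (2.97-1)·4.5/8 = 2.108125
θ = twist·z/height = -267°·4.5/8 = -150.1875° = -2.621266 rad
cos θ = -0.867657, sin θ = -0.497163 (intermediates below are computed at full precision and shown rounded to 5 d.p.)
v1: (-4,-1) → rotate → (2.97346,2.85631) → ×s → (6.26844,6.02146) → (6.27,6.02)
v2: (-3,-4) → rotate → (0.61432,4.96212) → ×s → (1.29506,10.46076) → (1.30,10.46)
v3: (3,-4) → rotate → (-4.59162,1.97914) → ×s → (-9.67972,4.17227) → (-9.68,4.17)
v4: (3.5,-3.5) → rotate → (-4.77687,1.29673) → ×s → (-10.07024,2.73366) → (-10.07,2.73)
v5: (4,-1.5) → rotate → (-4.21637,-0.68717) → ×s → (-8.88864,-1.44864) → (-8.89,-1.45)
v6: (4,0.5) → rotate → (-3.22205,-2.42248) → ×s → (-6.79248,-5.10689) → (-6.79,-5.11)
v7: (3,3) → rotate → (-1.11148,-4.09446) → ×s → (-2.34314,-8.63164) → (-2.34,-8.63)
v8: (-4,3.5) → rotate → (5.21070,-1.04815) → ×s → (10.98481,-2.20962) → (10.98,-2.21)

Cross-section at z=4.5: (6.27,6.02) (1.30,10.46) (-9.68,4.17) (-10.07,2.73) (-8.89,-1.45) (-6.79,-5.11) (-2.34,-8.63) (10.98,-2.21)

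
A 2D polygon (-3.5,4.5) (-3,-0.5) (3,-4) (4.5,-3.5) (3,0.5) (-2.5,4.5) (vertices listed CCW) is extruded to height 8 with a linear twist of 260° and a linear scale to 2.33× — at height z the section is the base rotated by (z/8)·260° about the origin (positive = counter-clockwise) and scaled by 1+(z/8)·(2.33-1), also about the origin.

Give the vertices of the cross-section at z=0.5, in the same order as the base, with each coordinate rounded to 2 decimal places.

t = z/height = 0.5/8 = 0.0625
s = 1 + (scale-1)·z/height = 1 + (2.33-1)·0.5/8 = 1.083125
θ = twist·z/height = 260°·0.5/8 = 16.2500° = 0.283616 rad
cos θ = 0.960050, sin θ = 0.279829 (intermediates below are computed at full precision and shown rounded to 5 d.p.)
v1: (-3.5,4.5) → rotate → (-4.61941,3.34082) → ×s → (-5.00339,3.61853) → (-5.00,3.62)
v2: (-3,-0.5) → rotate → (-2.74024,-1.31951) → ×s → (-2.96802,-1.42920) → (-2.97,-1.43)
v3: (3,-4) → rotate → (3.99947,-3.00071) → ×s → (4.33192,-3.25015) → (4.33,-3.25)
v4: (4.5,-3.5) → rotate → (5.29963,-2.10094) → ×s → (5.74016,-2.27558) → (5.74,-2.28)
v5: (3,0.5) → rotate → (2.74024,1.31951) → ×s → (2.96802,1.42920) → (2.97,1.43)
v6: (-2.5,4.5) → rotate → (-3.65936,3.62065) → ×s → (-3.96354,3.92162) → (-3.96,3.92)

Cross-section at z=0.5: (-5.00,3.62) (-2.97,-1.43) (4.33,-3.25) (5.74,-2.28) (2.97,1.43) (-3.96,3.92)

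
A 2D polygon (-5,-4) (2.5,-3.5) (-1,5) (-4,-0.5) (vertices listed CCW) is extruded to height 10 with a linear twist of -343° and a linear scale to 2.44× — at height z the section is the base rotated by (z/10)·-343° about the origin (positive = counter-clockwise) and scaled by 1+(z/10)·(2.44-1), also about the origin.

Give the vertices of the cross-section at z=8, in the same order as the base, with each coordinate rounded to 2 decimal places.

Cross-section at z=8: (7.76,-11.39) (7.92,4.79) (-10.89,-1.32) (0.41,-8.67)

t = z/height = 8/10 = 0.8
s = 1 + (scale-1)·z/height = 1 + (2.44-1)·8/10 = 2.152000
θ = twist·z/height = -343°·8/10 = -274.4000° = -4.789183 rad
cos θ = 0.076719, sin θ = 0.997053 (intermediates below are computed at full precision and shown rounded to 5 d.p.)
v1: (-5,-4) → rotate → (3.60462,-5.29214) → ×s → (7.75713,-11.38869) → (7.76,-11.39)
v2: (2.5,-3.5) → rotate → (3.68148,2.22412) → ×s → (7.92255,4.78630) → (7.92,4.79)
v3: (-1,5) → rotate → (-5.06198,-0.61346) → ×s → (-10.89339,-1.32016) → (-10.89,-1.32)
v4: (-4,-0.5) → rotate → (0.19165,-4.02657) → ×s → (0.41243,-8.66518) → (0.41,-8.67)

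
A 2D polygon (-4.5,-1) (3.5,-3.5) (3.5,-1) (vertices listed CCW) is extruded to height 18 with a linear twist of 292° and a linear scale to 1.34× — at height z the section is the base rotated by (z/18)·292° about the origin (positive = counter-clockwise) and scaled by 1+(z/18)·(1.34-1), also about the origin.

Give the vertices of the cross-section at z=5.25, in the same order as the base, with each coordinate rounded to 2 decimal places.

Cross-section at z=5.25: (0.68,-5.02) (4.16,3.51) (1.42,3.74)

t = z/height = 5.25/18 = 0.291667
s = 1 + (scale-1)·z/height = 1 + (1.34-1)·5.25/18 = 1.099167
θ = twist·z/height = 292°·5.25/18 = 85.1667° = 1.486439 rad
cos θ = 0.084258, sin θ = 0.996444 (intermediates below are computed at full precision and shown rounded to 5 d.p.)
v1: (-4.5,-1) → rotate → (0.61728,-4.56826) → ×s → (0.67850,-5.02127) → (0.68,-5.02)
v2: (3.5,-3.5) → rotate → (3.78246,3.19265) → ×s → (4.15755,3.50926) → (4.16,3.51)
v3: (3.5,-1) → rotate → (1.29135,3.40330) → ×s → (1.41940,3.74079) → (1.42,3.74)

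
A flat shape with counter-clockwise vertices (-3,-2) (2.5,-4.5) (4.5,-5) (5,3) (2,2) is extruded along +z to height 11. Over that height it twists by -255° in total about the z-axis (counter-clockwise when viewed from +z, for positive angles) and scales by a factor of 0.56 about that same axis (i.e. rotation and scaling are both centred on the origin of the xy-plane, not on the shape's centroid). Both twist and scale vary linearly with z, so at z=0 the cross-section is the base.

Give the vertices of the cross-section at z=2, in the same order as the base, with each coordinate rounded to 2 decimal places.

t = z/height = 2/11 = 0.181818
s = 1 + (scale-1)·z/height = 1 + (0.56-1)·2/11 = 0.920000
θ = twist·z/height = -255°·2/11 = -46.3636° = -0.809198 rad
cos θ = 0.690079, sin θ = -0.723734 (intermediates below are computed at full precision and shown rounded to 5 d.p.)
v1: (-3,-2) → rotate → (-3.51771,0.79104) → ×s → (-3.23629,0.72776) → (-3.24,0.73)
v2: (2.5,-4.5) → rotate → (-1.53161,-4.91469) → ×s → (-1.40908,-4.52152) → (-1.41,-4.52)
v3: (4.5,-5) → rotate → (-0.51331,-6.70720) → ×s → (-0.47225,-6.17062) → (-0.47,-6.17)
v4: (5,3) → rotate → (5.62160,-1.54843) → ×s → (5.17187,-1.42456) → (5.17,-1.42)
v5: (2,2) → rotate → (2.82763,-0.06731) → ×s → (2.60142,-0.06193) → (2.60,-0.06)

Cross-section at z=2: (-3.24,0.73) (-1.41,-4.52) (-0.47,-6.17) (5.17,-1.42) (2.60,-0.06)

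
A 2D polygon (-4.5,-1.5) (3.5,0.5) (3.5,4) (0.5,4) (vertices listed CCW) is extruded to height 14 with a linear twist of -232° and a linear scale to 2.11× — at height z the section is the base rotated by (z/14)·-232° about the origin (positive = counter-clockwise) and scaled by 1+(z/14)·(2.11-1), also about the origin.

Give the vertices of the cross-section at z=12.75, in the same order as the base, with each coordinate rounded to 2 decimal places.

t = z/height = 12.75/14 = 0.910714
s = 1 + (scale-1)·z/height = 1 + (2.11-1)·12.75/14 = 2.010893
θ = twist·z/height = -232°·12.75/14 = -211.2857° = -3.687631 rad
cos θ = -0.854588, sin θ = 0.519306 (intermediates below are computed at full precision and shown rounded to 5 d.p.)
v1: (-4.5,-1.5) → rotate → (4.62461,-1.05499) → ×s → (9.29959,-2.12148) → (9.30,-2.12)
v2: (3.5,0.5) → rotate → (-3.25071,1.39028) → ×s → (-6.53683,2.79570) → (-6.54,2.80)
v3: (3.5,4) → rotate → (-5.06828,-1.60078) → ×s → (-10.19177,-3.21900) → (-10.19,-3.22)
v4: (0.5,4) → rotate → (-2.50452,-3.15870) → ×s → (-5.03632,-6.35181) → (-5.04,-6.35)

Cross-section at z=12.75: (9.30,-2.12) (-6.54,2.80) (-10.19,-3.22) (-5.04,-6.35)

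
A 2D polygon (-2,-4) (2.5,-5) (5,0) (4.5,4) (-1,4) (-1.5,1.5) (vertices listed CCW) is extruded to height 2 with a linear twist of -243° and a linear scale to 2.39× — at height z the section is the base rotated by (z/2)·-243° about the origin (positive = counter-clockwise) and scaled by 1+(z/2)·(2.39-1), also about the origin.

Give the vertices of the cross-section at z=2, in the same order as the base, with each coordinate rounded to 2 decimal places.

t = z/height = 2/2 = 1
s = 1 + (scale-1)·z/height = 1 + (2.39-1)·2/2 = 2.390000
θ = twist·z/height = -243°·2/2 = -243.0000° = -4.241150 rad
cos θ = -0.453990, sin θ = 0.891007 (intermediates below are computed at full precision and shown rounded to 5 d.p.)
v1: (-2,-4) → rotate → (4.47201,0.03395) → ×s → (10.68810,0.08114) → (10.69,0.08)
v2: (2.5,-5) → rotate → (3.32006,4.49747) → ×s → (7.93493,10.74895) → (7.93,10.75)
v3: (5,0) → rotate → (-2.26995,4.45503) → ×s → (-5.42519,10.64753) → (-5.43,10.65)
v4: (4.5,4) → rotate → (-5.60698,2.19357) → ×s → (-13.40069,5.24263) → (-13.40,5.24)
v5: (-1,4) → rotate → (-3.11004,-2.70697) → ×s → (-7.43299,-6.46965) → (-7.43,-6.47)
v6: (-1.5,1.5) → rotate → (-0.65552,-2.01750) → ×s → (-1.56670,-4.82181) → (-1.57,-4.82)

Cross-section at z=2: (10.69,0.08) (7.93,10.75) (-5.43,10.65) (-13.40,5.24) (-7.43,-6.47) (-1.57,-4.82)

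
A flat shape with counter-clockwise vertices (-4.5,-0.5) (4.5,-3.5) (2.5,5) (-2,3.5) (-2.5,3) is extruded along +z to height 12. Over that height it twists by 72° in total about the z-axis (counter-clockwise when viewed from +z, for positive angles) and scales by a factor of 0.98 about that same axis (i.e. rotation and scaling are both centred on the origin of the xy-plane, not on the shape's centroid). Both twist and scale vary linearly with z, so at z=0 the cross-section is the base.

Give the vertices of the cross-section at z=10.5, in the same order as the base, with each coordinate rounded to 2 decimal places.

Cross-section at z=10.5: (-1.57,-4.16) (5.07,2.38) (-3.26,4.42) (-3.96,-0.19) (-3.74,-0.85)

t = z/height = 10.5/12 = 0.875
s = 1 + (scale-1)·z/height = 1 + (0.98-1)·10.5/12 = 0.982500
θ = twist·z/height = 72°·10.5/12 = 63.0000° = 1.099557 rad
cos θ = 0.453990, sin θ = 0.891007 (intermediates below are computed at full precision and shown rounded to 5 d.p.)
v1: (-4.5,-0.5) → rotate → (-1.59745,-4.23652) → ×s → (-1.56950,-4.16239) → (-1.57,-4.16)
v2: (4.5,-3.5) → rotate → (5.16148,2.42056) → ×s → (5.07115,2.37820) → (5.07,2.38)
v3: (2.5,5) → rotate → (-3.32006,4.49747) → ×s → (-3.26196,4.41876) → (-3.26,4.42)
v4: (-2,3.5) → rotate → (-4.02650,-0.19305) → ×s → (-3.95604,-0.18967) → (-3.96,-0.19)
v5: (-2.5,3) → rotate → (-3.80800,-0.86554) → ×s → (-3.74136,-0.85040) → (-3.74,-0.85)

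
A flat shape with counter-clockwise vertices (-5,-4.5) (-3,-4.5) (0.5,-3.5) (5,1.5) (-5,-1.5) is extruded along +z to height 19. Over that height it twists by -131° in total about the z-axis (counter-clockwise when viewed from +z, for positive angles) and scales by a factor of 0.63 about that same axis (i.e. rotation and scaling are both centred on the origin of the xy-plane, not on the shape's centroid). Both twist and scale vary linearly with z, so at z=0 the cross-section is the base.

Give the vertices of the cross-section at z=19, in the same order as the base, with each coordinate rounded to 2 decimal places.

t = z/height = 19/19 = 1
s = 1 + (scale-1)·z/height = 1 + (0.63-1)·19/19 = 0.630000
θ = twist·z/height = -131°·19/19 = -131.0000° = -2.286381 rad
cos θ = -0.656059, sin θ = -0.754710 (intermediates below are computed at full precision and shown rounded to 5 d.p.)
v1: (-5,-4.5) → rotate → (-0.11590,6.72581) → ×s → (-0.07302,4.23726) → (-0.07,4.24)
v2: (-3,-4.5) → rotate → (-1.42802,5.21639) → ×s → (-0.89965,3.28633) → (-0.90,3.29)
v3: (0.5,-3.5) → rotate → (-2.96951,1.91885) → ×s → (-1.87079,1.20888) → (-1.87,1.21)
v4: (5,1.5) → rotate → (-2.14823,-4.75764) → ×s → (-1.35339,-2.99731) → (-1.35,-3.00)
v5: (-5,-1.5) → rotate → (2.14823,4.75764) → ×s → (1.35339,2.99731) → (1.35,3.00)

Cross-section at z=19: (-0.07,4.24) (-0.90,3.29) (-1.87,1.21) (-1.35,-3.00) (1.35,3.00)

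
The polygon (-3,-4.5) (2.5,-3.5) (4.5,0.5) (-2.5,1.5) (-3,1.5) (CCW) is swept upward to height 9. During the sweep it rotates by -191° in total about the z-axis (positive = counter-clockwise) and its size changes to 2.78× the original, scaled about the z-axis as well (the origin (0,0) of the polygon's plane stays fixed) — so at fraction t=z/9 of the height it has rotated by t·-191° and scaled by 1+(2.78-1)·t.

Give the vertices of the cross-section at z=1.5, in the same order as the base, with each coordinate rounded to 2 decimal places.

t = z/height = 1.5/9 = 0.166667
s = 1 + (scale-1)·z/height = 1 + (2.78-1)·1.5/9 = 1.296667
θ = twist·z/height = -191°·1.5/9 = -31.8333° = -0.555596 rad
cos θ = 0.849586, sin θ = -0.527450 (intermediates below are computed at full precision and shown rounded to 5 d.p.)
v1: (-3,-4.5) → rotate → (-4.92228,-2.24079) → ×s → (-6.38256,-2.90555) → (-6.38,-2.91)
v2: (2.5,-3.5) → rotate → (0.27789,-4.29218) → ×s → (0.36033,-5.56552) → (0.36,-5.57)
v3: (4.5,0.5) → rotate → (4.08686,-1.94873) → ×s → (5.29930,-2.52686) → (5.30,-2.53)
v4: (-2.5,1.5) → rotate → (-1.33279,2.59300) → ×s → (-1.72818,3.36226) → (-1.73,3.36)
v5: (-3,1.5) → rotate → (-1.75758,2.85673) → ×s → (-2.27900,3.70423) → (-2.28,3.70)

Cross-section at z=1.5: (-6.38,-2.91) (0.36,-5.57) (5.30,-2.53) (-1.73,3.36) (-2.28,3.70)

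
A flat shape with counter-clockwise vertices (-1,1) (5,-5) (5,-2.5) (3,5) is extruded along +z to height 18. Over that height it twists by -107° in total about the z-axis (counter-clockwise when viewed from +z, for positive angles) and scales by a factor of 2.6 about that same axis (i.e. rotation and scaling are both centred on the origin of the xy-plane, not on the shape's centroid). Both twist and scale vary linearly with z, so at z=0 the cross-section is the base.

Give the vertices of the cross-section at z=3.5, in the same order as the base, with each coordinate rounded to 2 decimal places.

t = z/height = 3.5/18 = 0.194444
s = 1 + (scale-1)·z/height = 1 + (2.6-1)·3.5/18 = 1.311111
θ = twist·z/height = -107°·3.5/18 = -20.8056° = -0.363125 rad
cos θ = 0.934791, sin θ = -0.355198 (intermediates below are computed at full precision and shown rounded to 5 d.p.)
v1: (-1,1) → rotate → (-0.57959,1.28999) → ×s → (-0.75991,1.69132) → (-0.76,1.69)
v2: (5,-5) → rotate → (2.89797,-6.44994) → ×s → (3.79956,-8.45659) → (3.80,-8.46)
v3: (5,-2.5) → rotate → (3.78596,-4.11297) → ×s → (4.96382,-5.39256) → (4.96,-5.39)
v4: (3,5) → rotate → (4.58036,3.60836) → ×s → (6.00536,4.73097) → (6.01,4.73)

Cross-section at z=3.5: (-0.76,1.69) (3.80,-8.46) (4.96,-5.39) (6.01,4.73)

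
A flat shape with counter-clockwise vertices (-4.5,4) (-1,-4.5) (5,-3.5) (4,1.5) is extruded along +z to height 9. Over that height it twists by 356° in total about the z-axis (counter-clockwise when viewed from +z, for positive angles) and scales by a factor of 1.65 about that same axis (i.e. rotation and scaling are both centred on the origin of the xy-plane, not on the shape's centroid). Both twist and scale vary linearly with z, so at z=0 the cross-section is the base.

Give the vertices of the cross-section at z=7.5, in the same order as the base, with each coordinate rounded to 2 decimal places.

Cross-section at z=7.5: (2.40,8.97) (-6.89,-1.74) (-1.36,-9.31) (4.83,-4.47)

t = z/height = 7.5/9 = 0.833333
s = 1 + (scale-1)·z/height = 1 + (1.65-1)·7.5/9 = 1.541667
θ = twist·z/height = 356°·7.5/9 = 296.6667° = 5.177810 rad
cos θ = 0.448799, sin θ = -0.893633 (intermediates below are computed at full precision and shown rounded to 5 d.p.)
v1: (-4.5,4) → rotate → (1.55493,5.81654) → ×s → (2.39719,8.96717) → (2.40,8.97)
v2: (-1,-4.5) → rotate → (-4.47015,-1.12596) → ×s → (-6.89148,-1.73586) → (-6.89,-1.74)
v3: (5,-3.5) → rotate → (-0.88372,-6.03896) → ×s → (-1.36240,-9.31006) → (-1.36,-9.31)
v4: (4,1.5) → rotate → (3.13565,-2.90133) → ×s → (4.83412,-4.47289) → (4.83,-4.47)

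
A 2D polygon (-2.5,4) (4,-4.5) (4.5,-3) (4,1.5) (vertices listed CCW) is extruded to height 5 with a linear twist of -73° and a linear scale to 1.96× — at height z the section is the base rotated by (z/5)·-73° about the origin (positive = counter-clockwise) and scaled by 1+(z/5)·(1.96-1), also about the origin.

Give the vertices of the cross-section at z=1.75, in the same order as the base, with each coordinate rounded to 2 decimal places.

Cross-section at z=1.75: (-0.71,6.26) (2.23,-7.73) (3.70,-6.21) (5.69,-0.50)

t = z/height = 1.75/5 = 0.35
s = 1 + (scale-1)·z/height = 1 + (1.96-1)·1.75/5 = 1.336000
θ = twist·z/height = -73°·1.75/5 = -25.5500° = -0.445932 rad
cos θ = 0.902209, sin θ = -0.431299 (intermediates below are computed at full precision and shown rounded to 5 d.p.)
v1: (-2.5,4) → rotate → (-0.53033,4.68708) → ×s → (-0.70852,6.26194) → (-0.71,6.26)
v2: (4,-4.5) → rotate → (1.66799,-5.78514) → ×s → (2.22844,-7.72894) → (2.23,-7.73)
v3: (4.5,-3) → rotate → (2.76605,-4.64747) → ×s → (3.69544,-6.20902) → (3.70,-6.21)
v4: (4,1.5) → rotate → (4.25578,-0.37188) → ×s → (5.68573,-0.49683) → (5.69,-0.50)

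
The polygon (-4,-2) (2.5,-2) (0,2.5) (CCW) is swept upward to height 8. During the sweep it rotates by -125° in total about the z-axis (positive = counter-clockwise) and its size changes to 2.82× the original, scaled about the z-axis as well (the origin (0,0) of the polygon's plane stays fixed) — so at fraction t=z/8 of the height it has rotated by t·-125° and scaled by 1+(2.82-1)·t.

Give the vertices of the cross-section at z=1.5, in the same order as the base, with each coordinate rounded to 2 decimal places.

t = z/height = 1.5/8 = 0.1875
s = 1 + (scale-1)·z/height = 1 + (2.82-1)·1.5/8 = 1.341250
θ = twist·z/height = -125°·1.5/8 = -23.4375° = -0.409062 rad
cos θ = 0.917494, sin θ = -0.397748 (intermediates below are computed at full precision and shown rounded to 5 d.p.)
v1: (-4,-2) → rotate → (-4.46547,-0.24400) → ×s → (-5.98932,-0.32726) → (-5.99,-0.33)
v2: (2.5,-2) → rotate → (1.49824,-2.82936) → ×s → (2.00951,-3.79488) → (2.01,-3.79)
v3: (0,2.5) → rotate → (0.99437,2.29374) → ×s → (1.33370,3.07647) → (1.33,3.08)

Cross-section at z=1.5: (-5.99,-0.33) (2.01,-3.79) (1.33,3.08)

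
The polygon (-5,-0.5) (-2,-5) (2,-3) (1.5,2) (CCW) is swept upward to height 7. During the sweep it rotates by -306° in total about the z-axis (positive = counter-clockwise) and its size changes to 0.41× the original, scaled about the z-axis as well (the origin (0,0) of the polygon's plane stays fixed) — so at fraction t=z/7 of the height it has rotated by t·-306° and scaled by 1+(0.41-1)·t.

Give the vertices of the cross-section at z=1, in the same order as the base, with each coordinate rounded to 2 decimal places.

t = z/height = 1/7 = 0.142857
s = 1 + (scale-1)·z/height = 1 + (0.41-1)·1/7 = 0.915714
θ = twist·z/height = -306°·1/7 = -43.7143° = -0.762958 rad
cos θ = 0.722795, sin θ = -0.691063 (intermediates below are computed at full precision and shown rounded to 5 d.p.)
v1: (-5,-0.5) → rotate → (-3.95951,3.09392) → ×s → (-3.62578,2.83314) → (-3.63,2.83)
v2: (-2,-5) → rotate → (-4.90090,-2.23185) → ×s → (-4.48783,-2.04374) → (-4.49,-2.04)
v3: (2,-3) → rotate → (-0.62760,-3.55051) → ×s → (-0.57470,-3.25125) → (-0.57,-3.25)
v4: (1.5,2) → rotate → (2.46632,0.40900) → ×s → (2.25844,0.37452) → (2.26,0.37)

Cross-section at z=1: (-3.63,2.83) (-4.49,-2.04) (-0.57,-3.25) (2.26,0.37)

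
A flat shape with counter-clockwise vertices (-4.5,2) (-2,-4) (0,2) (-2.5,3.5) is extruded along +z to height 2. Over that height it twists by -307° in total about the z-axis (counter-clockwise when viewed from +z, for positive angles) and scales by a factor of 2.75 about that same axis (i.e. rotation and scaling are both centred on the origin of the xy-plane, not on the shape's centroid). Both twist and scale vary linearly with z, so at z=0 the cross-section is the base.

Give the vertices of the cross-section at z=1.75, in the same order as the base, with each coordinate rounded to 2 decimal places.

Cross-section at z=1.75: (-4.79,-11.51) (10.24,-4.82) (-5.06,-0.12) (-8.70,-6.54)

t = z/height = 1.75/2 = 0.875
s = 1 + (scale-1)·z/height = 1 + (2.75-1)·1.75/2 = 2.531250
θ = twist·z/height = -307°·1.75/2 = -268.6250° = -4.688391 rad
cos θ = -0.023996, sin θ = 0.999712 (intermediates below are computed at full precision and shown rounded to 5 d.p.)
v1: (-4.5,2) → rotate → (-1.89144,-4.54670) → ×s → (-4.78771,-11.50882) → (-4.79,-11.51)
v2: (-2,-4) → rotate → (4.04684,-1.90344) → ×s → (10.24356,-4.81808) → (10.24,-4.82)
v3: (0,2) → rotate → (-1.99942,-0.04799) → ×s → (-5.06104,-0.12148) → (-5.06,-0.12)
v4: (-2.5,3.5) → rotate → (-3.43900,-2.58327) → ×s → (-8.70497,-6.53889) → (-8.70,-6.54)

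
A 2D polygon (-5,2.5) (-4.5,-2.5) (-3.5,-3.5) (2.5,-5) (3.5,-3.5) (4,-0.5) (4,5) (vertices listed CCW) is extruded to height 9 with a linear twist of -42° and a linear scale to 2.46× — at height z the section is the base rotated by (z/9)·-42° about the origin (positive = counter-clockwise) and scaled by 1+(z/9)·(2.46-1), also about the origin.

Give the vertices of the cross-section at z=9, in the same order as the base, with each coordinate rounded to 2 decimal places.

Cross-section at z=9: (-5.03,12.80) (-12.34,2.84) (-12.16,-0.64) (-3.66,-13.26) (0.64,-12.16) (6.49,-7.50) (15.54,2.56)

t = z/height = 9/9 = 1
s = 1 + (scale-1)·z/height = 1 + (2.46-1)·9/9 = 2.460000
θ = twist·z/height = -42°·9/9 = -42.0000° = -0.733038 rad
cos θ = 0.743145, sin θ = -0.669131 (intermediates below are computed at full precision and shown rounded to 5 d.p.)
v1: (-5,2.5) → rotate → (-2.04290,5.20352) → ×s → (-5.02553,12.80065) → (-5.03,12.80)
v2: (-4.5,-2.5) → rotate → (-5.01698,1.15323) → ×s → (-12.34177,2.83694) → (-12.34,2.84)
v3: (-3.5,-3.5) → rotate → (-4.94296,-0.25905) → ×s → (-12.15969,-0.63726) → (-12.16,-0.64)
v4: (2.5,-5) → rotate → (-1.48779,-5.38855) → ×s → (-3.65997,-13.25583) → (-3.66,-13.26)
v5: (3.5,-3.5) → rotate → (0.25905,-4.94296) → ×s → (0.63726,-12.15969) → (0.64,-12.16)
v6: (4,-0.5) → rotate → (2.63801,-3.04809) → ×s → (6.48951,-7.49831) → (6.49,-7.50)
v7: (4,5) → rotate → (6.31823,1.03920) → ×s → (15.54285,2.55644) → (15.54,2.56)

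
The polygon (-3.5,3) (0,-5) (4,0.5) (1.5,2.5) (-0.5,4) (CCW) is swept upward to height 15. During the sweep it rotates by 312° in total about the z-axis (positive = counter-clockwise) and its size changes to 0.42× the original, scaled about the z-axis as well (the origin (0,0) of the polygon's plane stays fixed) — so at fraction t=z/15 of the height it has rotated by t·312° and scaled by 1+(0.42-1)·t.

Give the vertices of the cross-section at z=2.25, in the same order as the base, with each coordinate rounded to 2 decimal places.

Cross-section at z=2.25: (-4.18,-0.45) (3.33,-3.12) (2.17,2.97) (-0.73,2.56) (-2.97,2.17)

t = z/height = 2.25/15 = 0.15
s = 1 + (scale-1)·z/height = 1 + (0.42-1)·2.25/15 = 0.913000
θ = twist·z/height = 312°·2.25/15 = 46.8000° = 0.816814 rad
cos θ = 0.684547, sin θ = 0.728969 (intermediates below are computed at full precision and shown rounded to 5 d.p.)
v1: (-3.5,3) → rotate → (-4.58282,-0.49775) → ×s → (-4.18412,-0.45444) → (-4.18,-0.45)
v2: (0,-5) → rotate → (3.64484,-3.42274) → ×s → (3.32774,-3.12496) → (3.33,-3.12)
v3: (4,0.5) → rotate → (2.37370,3.25815) → ×s → (2.16719,2.97469) → (2.17,2.97)
v4: (1.5,2.5) → rotate → (-0.79560,2.80482) → ×s → (-0.72638,2.56080) → (-0.73,2.56)
v5: (-0.5,4) → rotate → (-3.25815,2.37370) → ×s → (-2.97469,2.16719) → (-2.97,2.17)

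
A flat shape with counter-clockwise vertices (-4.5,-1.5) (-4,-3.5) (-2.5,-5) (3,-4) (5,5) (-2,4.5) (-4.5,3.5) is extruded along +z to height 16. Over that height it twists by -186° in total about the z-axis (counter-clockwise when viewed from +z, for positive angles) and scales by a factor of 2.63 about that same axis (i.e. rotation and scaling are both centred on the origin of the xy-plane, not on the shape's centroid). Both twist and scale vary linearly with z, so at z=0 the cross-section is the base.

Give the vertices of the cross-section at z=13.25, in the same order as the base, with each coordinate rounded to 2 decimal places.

t = z/height = 13.25/16 = 0.828125
s = 1 + (scale-1)·z/height = 1 + (2.63-1)·13.25/16 = 2.349844
θ = twist·z/height = -186°·13.25/16 = -154.0313° = -2.688352 rad
cos θ = -0.899033, sin θ = -0.437881 (intermediates below are computed at full precision and shown rounded to 5 d.p.)
v1: (-4.5,-1.5) → rotate → (3.38883,3.31901) → ×s → (7.96321,7.79916) → (7.96,7.80)
v2: (-4,-3.5) → rotate → (2.06355,4.89814) → ×s → (4.84902,11.50986) → (4.85,11.51)
v3: (-2.5,-5) → rotate → (0.05818,5.58987) → ×s → (0.13671,13.13531) → (0.14,13.14)
v4: (3,-4) → rotate → (-4.44862,2.28249) → ×s → (-10.45357,5.36349) → (-10.45,5.36)
v5: (5,5) → rotate → (-2.30576,-6.68457) → ×s → (-5.41818,-15.70769) → (-5.42,-15.71)
v6: (-2,4.5) → rotate → (3.76853,-3.16989) → ×s → (8.85546,-7.44874) → (8.86,-7.45)
v7: (-4.5,3.5) → rotate → (5.57823,-1.17615) → ×s → (13.10797,-2.76377) → (13.11,-2.76)

Cross-section at z=13.25: (7.96,7.80) (4.85,11.51) (0.14,13.14) (-10.45,5.36) (-5.42,-15.71) (8.86,-7.45) (13.11,-2.76)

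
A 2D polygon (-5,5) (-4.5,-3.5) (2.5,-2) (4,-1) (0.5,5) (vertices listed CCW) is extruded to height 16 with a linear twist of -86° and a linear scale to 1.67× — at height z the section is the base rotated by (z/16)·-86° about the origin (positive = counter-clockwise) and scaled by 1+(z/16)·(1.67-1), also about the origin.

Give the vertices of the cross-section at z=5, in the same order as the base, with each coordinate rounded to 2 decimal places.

t = z/height = 5/16 = 0.3125
s = 1 + (scale-1)·z/height = 1 + (1.67-1)·5/16 = 1.209375
θ = twist·z/height = -86°·5/16 = -26.8750° = -0.469057 rad
cos θ = 0.891995, sin θ = -0.452046 (intermediates below are computed at full precision and shown rounded to 5 d.p.)
v1: (-5,5) → rotate → (-2.19975,6.72020) → ×s → (-2.66032,8.12724) → (-2.66,8.13)
v2: (-4.5,-3.5) → rotate → (-5.59614,-1.08778) → ×s → (-6.76783,-1.31553) → (-6.77,-1.32)
v3: (2.5,-2) → rotate → (1.32590,-2.91410) → ×s → (1.60351,-3.52424) → (1.60,-3.52)
v4: (4,-1) → rotate → (3.11593,-2.70018) → ×s → (3.76833,-3.26553) → (3.77,-3.27)
v5: (0.5,5) → rotate → (2.70623,4.23395) → ×s → (3.27284,5.12044) → (3.27,5.12)

Cross-section at z=5: (-2.66,8.13) (-6.77,-1.32) (1.60,-3.52) (3.77,-3.27) (3.27,5.12)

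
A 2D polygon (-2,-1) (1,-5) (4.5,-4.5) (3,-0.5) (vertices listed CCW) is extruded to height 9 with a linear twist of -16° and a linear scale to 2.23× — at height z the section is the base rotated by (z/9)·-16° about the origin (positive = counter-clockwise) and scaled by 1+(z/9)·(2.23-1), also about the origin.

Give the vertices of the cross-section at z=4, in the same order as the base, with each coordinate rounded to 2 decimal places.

Cross-section at z=4: (-3.26,-1.15) (0.58,-7.87) (6.04,-7.77) (4.51,-1.34)

t = z/height = 4/9 = 0.444444
s = 1 + (scale-1)·z/height = 1 + (2.23-1)·4/9 = 1.546667
θ = twist·z/height = -16°·4/9 = -7.1111° = -0.124112 rad
cos θ = 0.992308, sin θ = -0.123794 (intermediates below are computed at full precision and shown rounded to 5 d.p.)
v1: (-2,-1) → rotate → (-2.10841,-0.74472) → ×s → (-3.26101,-1.15183) → (-3.26,-1.15)
v2: (1,-5) → rotate → (0.37334,-5.08533) → ×s → (0.57743,-7.86532) → (0.58,-7.87)
v3: (4.5,-4.5) → rotate → (3.90831,-5.02246) → ×s → (6.04486,-7.76807) → (6.04,-7.77)
v4: (3,-0.5) → rotate → (2.91503,-0.86754) → ×s → (4.50857,-1.34179) → (4.51,-1.34)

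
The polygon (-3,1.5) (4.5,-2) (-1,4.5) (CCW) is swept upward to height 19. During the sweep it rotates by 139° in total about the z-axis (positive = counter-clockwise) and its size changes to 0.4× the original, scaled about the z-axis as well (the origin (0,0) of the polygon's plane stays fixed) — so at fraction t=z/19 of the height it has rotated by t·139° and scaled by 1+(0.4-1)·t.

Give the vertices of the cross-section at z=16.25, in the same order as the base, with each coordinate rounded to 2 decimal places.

t = z/height = 16.25/19 = 0.855263
s = 1 + (scale-1)·z/height = 1 + (0.4-1)·16.25/19 = 0.486842
θ = twist·z/height = 139°·16.25/19 = 118.8816° = 2.074875 rad
cos θ = -0.483001, sin θ = 0.875620 (intermediates below are computed at full precision and shown rounded to 5 d.p.)
v1: (-3,1.5) → rotate → (0.13557,-3.35136) → ×s → (0.06600,-1.63158) → (0.07,-1.63)
v2: (4.5,-2) → rotate → (-0.42226,4.90629) → ×s → (-0.20558,2.38859) → (-0.21,2.39)
v3: (-1,4.5) → rotate → (-3.45729,-3.04912) → ×s → (-1.68315,-1.48444) → (-1.68,-1.48)

Cross-section at z=16.25: (0.07,-1.63) (-0.21,2.39) (-1.68,-1.48)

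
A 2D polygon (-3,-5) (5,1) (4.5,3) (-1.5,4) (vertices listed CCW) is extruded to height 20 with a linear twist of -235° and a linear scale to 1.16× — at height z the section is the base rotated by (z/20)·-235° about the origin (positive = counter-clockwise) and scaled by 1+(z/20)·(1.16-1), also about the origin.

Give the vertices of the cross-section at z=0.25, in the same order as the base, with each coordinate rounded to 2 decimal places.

Cross-section at z=0.25: (-3.26,-4.85) (5.05,0.74) (4.66,2.77) (-1.30,4.08)

t = z/height = 0.25/20 = 0.0125
s = 1 + (scale-1)·z/height = 1 + (1.16-1)·0.25/20 = 1.002000
θ = twist·z/height = -235°·0.25/20 = -2.9375° = -0.051269 rad
cos θ = 0.998686, sin θ = -0.051247 (intermediates below are computed at full precision and shown rounded to 5 d.p.)
v1: (-3,-5) → rotate → (-3.25229,-4.83969) → ×s → (-3.25880,-4.84937) → (-3.26,-4.85)
v2: (5,1) → rotate → (5.04468,0.74245) → ×s → (5.05477,0.74394) → (5.05,0.74)
v3: (4.5,3) → rotate → (4.64783,2.76545) → ×s → (4.65712,2.77098) → (4.66,2.77)
v4: (-1.5,4) → rotate → (-1.29304,4.07161) → ×s → (-1.29563,4.07976) → (-1.30,4.08)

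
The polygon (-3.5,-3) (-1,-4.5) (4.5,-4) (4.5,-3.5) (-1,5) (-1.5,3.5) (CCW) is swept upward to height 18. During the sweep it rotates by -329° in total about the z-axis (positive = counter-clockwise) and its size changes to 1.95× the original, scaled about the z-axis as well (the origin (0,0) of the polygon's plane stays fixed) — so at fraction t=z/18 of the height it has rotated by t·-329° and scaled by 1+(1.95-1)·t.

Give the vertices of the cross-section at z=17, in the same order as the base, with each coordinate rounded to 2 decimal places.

Cross-section at z=17: (-0.02,-8.75) (5.23,-7.01) (11.32,1.52) (10.60,2.14) (-8.43,4.75) (-6.89,2.18)

t = z/height = 17/18 = 0.944444
s = 1 + (scale-1)·z/height = 1 + (1.95-1)·17/18 = 1.897222
θ = twist·z/height = -329°·17/18 = -310.7222° = -5.423126 rad
cos θ = 0.652392, sin θ = 0.757881 (intermediates below are computed at full precision and shown rounded to 5 d.p.)
v1: (-3.5,-3) → rotate → (-0.00973,-4.60976) → ×s → (-0.01846,-8.74574) → (-0.02,-8.75)
v2: (-1,-4.5) → rotate → (2.75807,-3.69365) → ×s → (5.23268,-7.00767) → (5.23,-7.01)
v3: (4.5,-4) → rotate → (5.96729,0.80090) → ×s → (11.32128,1.51948) → (11.32,1.52)
v4: (4.5,-3.5) → rotate → (5.58835,1.12709) → ×s → (10.60234,2.13835) → (10.60,2.14)
v5: (-1,5) → rotate → (-4.44180,2.50408) → ×s → (-8.42708,4.75080) → (-8.43,4.75)
v6: (-1.5,3.5) → rotate → (-3.63117,1.14655) → ×s → (-6.88914,2.17526) → (-6.89,2.18)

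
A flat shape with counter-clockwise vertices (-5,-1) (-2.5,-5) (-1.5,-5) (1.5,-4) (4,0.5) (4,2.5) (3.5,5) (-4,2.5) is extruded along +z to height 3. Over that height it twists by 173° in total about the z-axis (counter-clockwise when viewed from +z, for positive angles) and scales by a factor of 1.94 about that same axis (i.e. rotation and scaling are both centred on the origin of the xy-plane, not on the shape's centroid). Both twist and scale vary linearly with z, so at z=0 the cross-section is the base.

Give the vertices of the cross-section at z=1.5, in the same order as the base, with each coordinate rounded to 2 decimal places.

Cross-section at z=1.5: (1.02,-7.43) (7.11,-4.12) (7.20,-2.65) (6.00,1.84) (-0.37,5.91) (-3.31,6.09) (-7.02,5.58) (-4.03,-5.64)

t = z/height = 1.5/3 = 0.5
s = 1 + (scale-1)·z/height = 1 + (1.94-1)·1.5/3 = 1.470000
θ = twist·z/height = 173°·1.5/3 = 86.5000° = 1.509710 rad
cos θ = 0.061049, sin θ = 0.998135 (intermediates below are computed at full precision and shown rounded to 5 d.p.)
v1: (-5,-1) → rotate → (0.69289,-5.05172) → ×s → (1.01855,-7.42603) → (1.02,-7.43)
v2: (-2.5,-5) → rotate → (4.83805,-2.80058) → ×s → (7.11194,-4.11685) → (7.11,-4.12)
v3: (-1.5,-5) → rotate → (4.89910,-1.80244) → ×s → (7.20168,-2.64959) → (7.20,-2.65)
v4: (1.5,-4) → rotate → (4.08411,1.25301) → ×s → (6.00364,1.84192) → (6.00,1.84)
v5: (4,0.5) → rotate → (-0.25487,4.02306) → ×s → (-0.37466,5.91390) → (-0.37,5.91)
v6: (4,2.5) → rotate → (-2.25114,4.14516) → ×s → (-3.30918,6.09339) → (-3.31,6.09)
v7: (3.5,5) → rotate → (-4.77700,3.79871) → ×s → (-7.02220,5.58411) → (-7.02,5.58)
v8: (-4,2.5) → rotate → (-2.73953,-3.83992) → ×s → (-4.02711,-5.64468) → (-4.03,-5.64)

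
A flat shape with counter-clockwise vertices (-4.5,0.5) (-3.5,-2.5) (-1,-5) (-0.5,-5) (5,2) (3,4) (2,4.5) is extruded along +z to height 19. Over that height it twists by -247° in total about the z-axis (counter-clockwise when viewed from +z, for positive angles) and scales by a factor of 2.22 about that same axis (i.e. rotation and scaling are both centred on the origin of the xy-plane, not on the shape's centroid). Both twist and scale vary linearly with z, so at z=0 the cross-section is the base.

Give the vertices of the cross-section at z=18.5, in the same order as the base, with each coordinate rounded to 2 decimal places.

t = z/height = 18.5/19 = 0.973684
s = 1 + (scale-1)·z/height = 1 + (2.22-1)·18.5/19 = 2.187895
θ = twist·z/height = -247°·18.5/19 = -240.5000° = -4.197517 rad
cos θ = -0.492424, sin θ = 0.870356 (intermediates below are computed at full precision and shown rounded to 5 d.p.)
v1: (-4.5,0.5) → rotate → (1.78073,-4.16281) → ×s → (3.89605,-9.10780) → (3.90,-9.11)
v2: (-3.5,-2.5) → rotate → (3.89937,-1.81519) → ×s → (8.53141,-3.97144) → (8.53,-3.97)
v3: (-1,-5) → rotate → (4.84420,1.59176) → ×s → (10.59860,3.48261) → (10.60,3.48)
v4: (-0.5,-5) → rotate → (4.59799,2.02694) → ×s → (10.05992,4.43473) → (10.06,4.43)
v5: (5,2) → rotate → (-4.20283,3.36693) → ×s → (-9.19535,7.36649) → (-9.20,7.37)
v6: (3,4) → rotate → (-4.95869,0.64137) → ×s → (-10.84910,1.40326) → (-10.85,1.40)
v7: (2,4.5) → rotate → (-4.90145,-0.47519) → ×s → (-10.72385,-1.03968) → (-10.72,-1.04)

Cross-section at z=18.5: (3.90,-9.11) (8.53,-3.97) (10.60,3.48) (10.06,4.43) (-9.20,7.37) (-10.85,1.40) (-10.72,-1.04)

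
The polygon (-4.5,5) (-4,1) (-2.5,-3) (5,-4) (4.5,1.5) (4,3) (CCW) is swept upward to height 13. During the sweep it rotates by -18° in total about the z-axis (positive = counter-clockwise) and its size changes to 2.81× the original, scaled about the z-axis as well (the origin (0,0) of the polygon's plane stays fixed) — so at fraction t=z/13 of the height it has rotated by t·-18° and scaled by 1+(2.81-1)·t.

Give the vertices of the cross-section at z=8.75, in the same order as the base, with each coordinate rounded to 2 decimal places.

t = z/height = 8.75/13 = 0.673077
s = 1 + (scale-1)·z/height = 1 + (2.81-1)·8.75/13 = 2.218269
θ = twist·z/height = -18°·8.75/13 = -12.1154° = -0.211453 rad
cos θ = 0.977727, sin θ = -0.209881 (intermediates below are computed at full precision and shown rounded to 5 d.p.)
v1: (-4.5,5) → rotate → (-3.35037,5.83310) → ×s → (-7.43201,12.93939) → (-7.43,12.94)
v2: (-4,1) → rotate → (-3.70103,1.81725) → ×s → (-8.20987,4.03115) → (-8.21,4.03)
v3: (-2.5,-3) → rotate → (-3.07396,-2.40848) → ×s → (-6.81887,-5.34265) → (-6.82,-5.34)
v4: (5,-4) → rotate → (4.04911,-4.96031) → ×s → (8.98202,-11.00331) → (8.98,-11.00)
v5: (4.5,1.5) → rotate → (4.71459,0.52213) → ×s → (10.45824,1.15821) → (10.46,1.16)
v6: (4,3) → rotate → (4.54055,2.09366) → ×s → (10.07216,4.64429) → (10.07,4.64)

Cross-section at z=8.75: (-7.43,12.94) (-8.21,4.03) (-6.82,-5.34) (8.98,-11.00) (10.46,1.16) (10.07,4.64)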